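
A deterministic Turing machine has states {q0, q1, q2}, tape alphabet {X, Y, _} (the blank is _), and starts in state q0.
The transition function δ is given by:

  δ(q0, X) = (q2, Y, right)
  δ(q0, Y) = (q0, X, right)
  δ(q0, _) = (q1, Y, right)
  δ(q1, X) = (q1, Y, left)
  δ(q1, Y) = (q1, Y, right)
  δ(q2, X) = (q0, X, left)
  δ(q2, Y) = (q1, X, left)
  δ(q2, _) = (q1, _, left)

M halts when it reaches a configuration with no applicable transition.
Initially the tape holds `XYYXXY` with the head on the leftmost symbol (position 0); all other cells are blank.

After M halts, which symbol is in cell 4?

Y

state=q0 head=0 tape=[X]YYXXY_   (q0,X)→(q2,Y,right)
state=q2 head=1 tape=Y[Y]YXXY_   (q2,Y)→(q1,X,left)
state=q1 head=0 tape=[Y]XYXXY_   (q1,Y)→(q1,Y,right)
state=q1 head=1 tape=Y[X]YXXY_   (q1,X)→(q1,Y,left)
state=q1 head=0 tape=[Y]YYXXY_   (q1,Y)→(q1,Y,right)
state=q1 head=1 tape=Y[Y]YXXY_   (q1,Y)→(q1,Y,right)
state=q1 head=2 tape=YY[Y]XXY_   (q1,Y)→(q1,Y,right)
state=q1 head=3 tape=YYY[X]XY_   (q1,X)→(q1,Y,left)
state=q1 head=2 tape=YY[Y]YXY_   (q1,Y)→(q1,Y,right)
state=q1 head=3 tape=YYY[Y]XY_   (q1,Y)→(q1,Y,right)
state=q1 head=4 tape=YYYY[X]Y_   (q1,X)→(q1,Y,left)
state=q1 head=3 tape=YYY[Y]YY_   (q1,Y)→(q1,Y,right)
state=q1 head=4 tape=YYYY[Y]Y_   (q1,Y)→(q1,Y,right)
state=q1 head=5 tape=YYYYY[Y]_   (q1,Y)→(q1,Y,right)
state=q1 head=6 tape=YYYYYY[_]
Cell 4 holds Y when M halts.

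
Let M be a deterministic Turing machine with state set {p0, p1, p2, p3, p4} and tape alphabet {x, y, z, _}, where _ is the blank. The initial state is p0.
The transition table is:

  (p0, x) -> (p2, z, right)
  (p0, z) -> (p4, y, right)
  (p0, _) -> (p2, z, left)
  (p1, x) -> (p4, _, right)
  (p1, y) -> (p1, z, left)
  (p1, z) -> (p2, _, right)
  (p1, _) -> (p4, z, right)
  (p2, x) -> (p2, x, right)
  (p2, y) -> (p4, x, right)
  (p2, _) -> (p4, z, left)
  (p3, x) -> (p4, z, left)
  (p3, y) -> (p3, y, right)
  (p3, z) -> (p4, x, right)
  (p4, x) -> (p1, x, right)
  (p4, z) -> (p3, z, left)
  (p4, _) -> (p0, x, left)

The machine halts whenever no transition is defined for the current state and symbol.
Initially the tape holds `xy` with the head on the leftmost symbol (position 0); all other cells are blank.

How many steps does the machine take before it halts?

12

state=p0 head=0 tape=[x]y___   (p0,x)→(p2,z,right)
state=p2 head=1 tape=z[y]___   (p2,y)→(p4,x,right)
state=p4 head=2 tape=zx[_]__   (p4,_)→(p0,x,left)
state=p0 head=1 tape=z[x]x__   (p0,x)→(p2,z,right)
state=p2 head=2 tape=zz[x]__   (p2,x)→(p2,x,right)
state=p2 head=3 tape=zzx[_]_   (p2,_)→(p4,z,left)
state=p4 head=2 tape=zz[x]z_   (p4,x)→(p1,x,right)
state=p1 head=3 tape=zzx[z]_   (p1,z)→(p2,_,right)
state=p2 head=4 tape=zzx_[_]   (p2,_)→(p4,z,left)
state=p4 head=3 tape=zzx[_]z   (p4,_)→(p0,x,left)
state=p0 head=2 tape=zz[x]xz   (p0,x)→(p2,z,right)
state=p2 head=3 tape=zzz[x]z   (p2,x)→(p2,x,right)
state=p2 head=4 tape=zzzx[z]
M halts after 12 transitions.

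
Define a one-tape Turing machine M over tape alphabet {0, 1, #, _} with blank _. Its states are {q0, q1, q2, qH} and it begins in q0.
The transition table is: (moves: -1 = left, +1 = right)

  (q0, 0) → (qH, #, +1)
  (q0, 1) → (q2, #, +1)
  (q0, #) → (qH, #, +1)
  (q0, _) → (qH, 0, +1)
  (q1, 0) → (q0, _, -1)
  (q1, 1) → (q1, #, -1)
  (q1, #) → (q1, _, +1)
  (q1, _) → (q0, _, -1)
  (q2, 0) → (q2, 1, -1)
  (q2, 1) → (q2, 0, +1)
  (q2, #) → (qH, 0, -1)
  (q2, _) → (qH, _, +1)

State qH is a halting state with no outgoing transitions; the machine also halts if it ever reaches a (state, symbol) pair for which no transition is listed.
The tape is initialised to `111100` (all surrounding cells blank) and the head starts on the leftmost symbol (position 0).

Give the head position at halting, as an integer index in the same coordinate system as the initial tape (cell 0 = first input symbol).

-1

q0 | _[1]11100   read 1 → write #, move +1, go to q2
q2 | _#[1]1100   read 1 → write 0, move +1, go to q2
q2 | _#0[1]100   read 1 → write 0, move +1, go to q2
q2 | _#00[1]00   read 1 → write 0, move +1, go to q2
q2 | _#000[0]0   read 0 → write 1, move -1, go to q2
q2 | _#00[0]10   read 0 → write 1, move -1, go to q2
q2 | _#0[0]110   read 0 → write 1, move -1, go to q2
q2 | _#[0]1110   read 0 → write 1, move -1, go to q2
q2 | _[#]11110   read # → write 0, move -1, go to qH
qH | [_]011110
At halt the head is at cell -1.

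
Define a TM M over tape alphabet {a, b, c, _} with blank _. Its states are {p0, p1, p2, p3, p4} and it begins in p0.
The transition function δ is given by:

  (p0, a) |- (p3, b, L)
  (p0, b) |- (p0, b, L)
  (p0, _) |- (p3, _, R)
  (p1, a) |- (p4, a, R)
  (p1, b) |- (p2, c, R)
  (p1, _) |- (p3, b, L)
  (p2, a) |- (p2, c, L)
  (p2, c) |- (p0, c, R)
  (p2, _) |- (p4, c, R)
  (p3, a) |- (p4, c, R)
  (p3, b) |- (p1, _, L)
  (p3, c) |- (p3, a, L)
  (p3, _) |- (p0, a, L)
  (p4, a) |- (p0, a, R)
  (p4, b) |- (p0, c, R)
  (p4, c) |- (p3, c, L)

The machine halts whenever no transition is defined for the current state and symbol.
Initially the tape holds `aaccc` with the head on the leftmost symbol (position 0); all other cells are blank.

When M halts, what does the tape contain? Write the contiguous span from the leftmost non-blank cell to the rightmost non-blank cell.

state=p0 head=0 tape=___[a]accc   (p0,a)→(p3,b,L)
state=p3 head=-1 tape=__[_]baccc   (p3,_)→(p0,a,L)
state=p0 head=-2 tape=_[_]abaccc   (p0,_)→(p3,_,R)
state=p3 head=-1 tape=__[a]baccc   (p3,a)→(p4,c,R)
state=p4 head=0 tape=__c[b]accc   (p4,b)→(p0,c,R)
state=p0 head=1 tape=__cc[a]ccc   (p0,a)→(p3,b,L)
state=p3 head=0 tape=__c[c]bccc   (p3,c)→(p3,a,L)
state=p3 head=-1 tape=__[c]abccc   (p3,c)→(p3,a,L)
state=p3 head=-2 tape=_[_]aabccc   (p3,_)→(p0,a,L)
state=p0 head=-3 tape=[_]aaabccc   (p0,_)→(p3,_,R)
state=p3 head=-2 tape=_[a]aabccc   (p3,a)→(p4,c,R)
state=p4 head=-1 tape=_c[a]abccc   (p4,a)→(p0,a,R)
state=p0 head=0 tape=_ca[a]bccc   (p0,a)→(p3,b,L)
state=p3 head=-1 tape=_c[a]bbccc   (p3,a)→(p4,c,R)
state=p4 head=0 tape=_cc[b]bccc   (p4,b)→(p0,c,R)
state=p0 head=1 tape=_ccc[b]ccc   (p0,b)→(p0,b,L)
state=p0 head=0 tape=_cc[c]bccc
The non-blank tape span at halt is cccbccc.

cccbccc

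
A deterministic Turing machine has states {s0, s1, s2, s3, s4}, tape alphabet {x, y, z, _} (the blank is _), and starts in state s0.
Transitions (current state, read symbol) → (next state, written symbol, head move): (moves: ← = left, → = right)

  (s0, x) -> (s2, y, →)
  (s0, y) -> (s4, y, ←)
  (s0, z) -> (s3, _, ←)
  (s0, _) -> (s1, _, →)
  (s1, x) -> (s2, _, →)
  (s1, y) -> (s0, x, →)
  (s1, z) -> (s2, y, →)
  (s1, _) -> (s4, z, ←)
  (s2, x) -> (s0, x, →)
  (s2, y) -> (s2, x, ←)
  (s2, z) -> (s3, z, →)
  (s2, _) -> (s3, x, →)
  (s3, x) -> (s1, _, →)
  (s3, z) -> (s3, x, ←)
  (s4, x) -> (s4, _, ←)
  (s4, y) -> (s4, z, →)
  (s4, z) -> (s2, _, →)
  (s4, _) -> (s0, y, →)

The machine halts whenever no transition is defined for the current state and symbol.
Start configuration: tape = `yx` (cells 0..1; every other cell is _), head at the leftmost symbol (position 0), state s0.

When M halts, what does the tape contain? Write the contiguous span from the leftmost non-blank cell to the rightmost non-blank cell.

z_x

s0 | _[y]x_   read y → write y, move ←, go to s4
s4 | [_]yx_   read _ → write y, move →, go to s0
s0 | y[y]x_   read y → write y, move ←, go to s4
s4 | [y]yx_   read y → write z, move →, go to s4
s4 | z[y]x_   read y → write z, move →, go to s4
s4 | zz[x]_   read x → write _, move ←, go to s4
s4 | z[z]__   read z → write _, move →, go to s2
s2 | z_[_]_   read _ → write x, move →, go to s3
s3 | z_x[_]
The non-blank tape span at halt is z_x.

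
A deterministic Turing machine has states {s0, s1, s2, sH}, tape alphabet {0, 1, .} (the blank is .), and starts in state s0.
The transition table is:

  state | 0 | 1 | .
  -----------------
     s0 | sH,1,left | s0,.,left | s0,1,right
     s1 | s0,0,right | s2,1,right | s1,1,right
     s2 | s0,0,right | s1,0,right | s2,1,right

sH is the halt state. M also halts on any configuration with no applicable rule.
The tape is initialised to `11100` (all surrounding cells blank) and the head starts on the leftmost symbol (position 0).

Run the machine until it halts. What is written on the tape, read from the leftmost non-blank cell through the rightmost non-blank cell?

s0 | ...[1]1100   read 1 → write ., move left, go to s0
s0 | ..[.].1100   read . → write 1, move right, go to s0
s0 | ..1[.]1100   read . → write 1, move right, go to s0
s0 | ..11[1]100   read 1 → write ., move left, go to s0
s0 | ..1[1].100   read 1 → write ., move left, go to s0
s0 | ..[1]..100   read 1 → write ., move left, go to s0
s0 | .[.]...100   read . → write 1, move right, go to s0
s0 | .1[.]..100   read . → write 1, move right, go to s0
s0 | .11[.].100   read . → write 1, move right, go to s0
s0 | .111[.]100   read . → write 1, move right, go to s0
s0 | .1111[1]00   read 1 → write ., move left, go to s0
s0 | .111[1].00   read 1 → write ., move left, go to s0
s0 | .11[1]..00   read 1 → write ., move left, go to s0
s0 | .1[1]...00   read 1 → write ., move left, go to s0
s0 | .[1]....00   read 1 → write ., move left, go to s0
s0 | [.].....00   read . → write 1, move right, go to s0
s0 | 1[.]....00   read . → write 1, move right, go to s0
s0 | 11[.]...00   read . → write 1, move right, go to s0
s0 | 111[.]..00   read . → write 1, move right, go to s0
s0 | 1111[.].00   read . → write 1, move right, go to s0
s0 | 11111[.]00   read . → write 1, move right, go to s0
s0 | 111111[0]0   read 0 → write 1, move left, go to sH
sH | 11111[1]10
The non-blank tape span at halt is 11111110.

11111110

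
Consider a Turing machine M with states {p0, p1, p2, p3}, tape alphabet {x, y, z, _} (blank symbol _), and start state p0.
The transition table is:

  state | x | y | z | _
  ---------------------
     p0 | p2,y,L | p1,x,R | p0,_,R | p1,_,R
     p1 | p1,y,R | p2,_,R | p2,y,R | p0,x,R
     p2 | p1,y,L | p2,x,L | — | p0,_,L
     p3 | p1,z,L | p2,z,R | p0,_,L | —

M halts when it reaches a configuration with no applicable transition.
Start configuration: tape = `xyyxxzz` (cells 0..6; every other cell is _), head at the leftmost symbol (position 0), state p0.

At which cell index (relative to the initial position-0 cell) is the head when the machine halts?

6

p0 | __[x]yyxxzz   read x → write y, move L, go to p2
p2 | _[_]yyyxxzz   read _ → write _, move L, go to p0
p0 | [_]_yyyxxzz   read _ → write _, move R, go to p1
p1 | _[_]yyyxxzz   read _ → write x, move R, go to p0
p0 | _x[y]yyxxzz   read y → write x, move R, go to p1
p1 | _xx[y]yxxzz   read y → write _, move R, go to p2
p2 | _xx_[y]xxzz   read y → write x, move L, go to p2
p2 | _xx[_]xxxzz   read _ → write _, move L, go to p0
p0 | _x[x]_xxxzz   read x → write y, move L, go to p2
p2 | _[x]y_xxxzz   read x → write y, move L, go to p1
p1 | [_]yy_xxxzz   read _ → write x, move R, go to p0
p0 | x[y]y_xxxzz   read y → write x, move R, go to p1
p1 | xx[y]_xxxzz   read y → write _, move R, go to p2
p2 | xx_[_]xxxzz   read _ → write _, move L, go to p0
p0 | xx[_]_xxxzz   read _ → write _, move R, go to p1
p1 | xx_[_]xxxzz   read _ → write x, move R, go to p0
p0 | xx_x[x]xxzz   read x → write y, move L, go to p2
p2 | xx_[x]yxxzz   read x → write y, move L, go to p1
p1 | xx[_]yyxxzz   read _ → write x, move R, go to p0
p0 | xxx[y]yxxzz   read y → write x, move R, go to p1
p1 | xxxx[y]xxzz   read y → write _, move R, go to p2
p2 | xxxx_[x]xzz   read x → write y, move L, go to p1
p1 | xxxx[_]yxzz   read _ → write x, move R, go to p0
p0 | xxxxx[y]xzz   read y → write x, move R, go to p1
p1 | xxxxxx[x]zz   read x → write y, move R, go to p1
p1 | xxxxxxy[z]z   read z → write y, move R, go to p2
p2 | xxxxxxyy[z]
At halt the head is at cell 6.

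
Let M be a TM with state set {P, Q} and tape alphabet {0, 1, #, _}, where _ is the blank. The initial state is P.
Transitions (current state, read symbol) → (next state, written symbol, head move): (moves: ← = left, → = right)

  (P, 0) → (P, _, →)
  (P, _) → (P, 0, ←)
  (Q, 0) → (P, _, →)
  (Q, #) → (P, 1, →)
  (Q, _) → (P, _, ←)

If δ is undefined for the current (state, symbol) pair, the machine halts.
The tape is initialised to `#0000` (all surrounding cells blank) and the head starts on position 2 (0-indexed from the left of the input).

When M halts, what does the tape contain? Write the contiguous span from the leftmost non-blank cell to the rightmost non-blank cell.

state=P head=2 tape=#0[0]00__   (P,0)→(P,_,→)
state=P head=3 tape=#0_[0]0__   (P,0)→(P,_,→)
state=P head=4 tape=#0__[0]__   (P,0)→(P,_,→)
state=P head=5 tape=#0___[_]_   (P,_)→(P,0,←)
state=P head=4 tape=#0__[_]0_   (P,_)→(P,0,←)
state=P head=3 tape=#0_[_]00_   (P,_)→(P,0,←)
state=P head=2 tape=#0[_]000_   (P,_)→(P,0,←)
state=P head=1 tape=#[0]0000_   (P,0)→(P,_,→)
state=P head=2 tape=#_[0]000_   (P,0)→(P,_,→)
state=P head=3 tape=#__[0]00_   (P,0)→(P,_,→)
state=P head=4 tape=#___[0]0_   (P,0)→(P,_,→)
state=P head=5 tape=#____[0]_   (P,0)→(P,_,→)
state=P head=6 tape=#_____[_]   (P,_)→(P,0,←)
state=P head=5 tape=#____[_]0   (P,_)→(P,0,←)
state=P head=4 tape=#___[_]00   (P,_)→(P,0,←)
state=P head=3 tape=#__[_]000   (P,_)→(P,0,←)
state=P head=2 tape=#_[_]0000   (P,_)→(P,0,←)
state=P head=1 tape=#[_]00000   (P,_)→(P,0,←)
state=P head=0 tape=[#]000000
The non-blank tape span at halt is #000000.

#000000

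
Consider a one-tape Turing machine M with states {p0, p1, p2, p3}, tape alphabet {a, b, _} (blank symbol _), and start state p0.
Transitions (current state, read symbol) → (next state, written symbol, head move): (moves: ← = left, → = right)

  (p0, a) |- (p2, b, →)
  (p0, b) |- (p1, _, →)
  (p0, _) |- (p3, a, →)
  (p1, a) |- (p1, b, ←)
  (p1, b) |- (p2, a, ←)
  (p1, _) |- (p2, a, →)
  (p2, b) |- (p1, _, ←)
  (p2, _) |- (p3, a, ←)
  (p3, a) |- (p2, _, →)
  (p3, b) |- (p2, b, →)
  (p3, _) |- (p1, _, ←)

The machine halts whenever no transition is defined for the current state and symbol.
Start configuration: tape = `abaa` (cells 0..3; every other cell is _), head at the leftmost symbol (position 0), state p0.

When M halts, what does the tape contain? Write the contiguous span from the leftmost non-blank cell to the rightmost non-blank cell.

state=p0 head=0 tape=___[a]baa   (p0,a)→(p2,b,→)
state=p2 head=1 tape=___b[b]aa   (p2,b)→(p1,_,←)
state=p1 head=0 tape=___[b]_aa   (p1,b)→(p2,a,←)
state=p2 head=-1 tape=__[_]a_aa   (p2,_)→(p3,a,←)
state=p3 head=-2 tape=_[_]aa_aa   (p3,_)→(p1,_,←)
state=p1 head=-3 tape=[_]_aa_aa   (p1,_)→(p2,a,→)
state=p2 head=-2 tape=a[_]aa_aa   (p2,_)→(p3,a,←)
state=p3 head=-3 tape=[a]aaa_aa   (p3,a)→(p2,_,→)
state=p2 head=-2 tape=_[a]aa_aa
The non-blank tape span at halt is aaa_aa.

aaa_aa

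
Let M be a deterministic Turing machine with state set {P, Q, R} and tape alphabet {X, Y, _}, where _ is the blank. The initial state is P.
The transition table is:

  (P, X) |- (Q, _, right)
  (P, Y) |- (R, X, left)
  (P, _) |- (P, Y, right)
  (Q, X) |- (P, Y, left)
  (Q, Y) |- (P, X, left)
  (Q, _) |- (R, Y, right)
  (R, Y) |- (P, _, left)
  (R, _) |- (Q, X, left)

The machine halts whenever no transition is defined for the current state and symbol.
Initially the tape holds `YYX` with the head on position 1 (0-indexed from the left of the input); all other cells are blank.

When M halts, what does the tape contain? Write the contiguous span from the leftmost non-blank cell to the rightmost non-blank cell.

YY_YX

state=P head=1 tape=__Y[Y]X   (P,Y)→(R,X,left)
state=R head=0 tape=__[Y]XX   (R,Y)→(P,_,left)
state=P head=-1 tape=_[_]_XX   (P,_)→(P,Y,right)
state=P head=0 tape=_Y[_]XX   (P,_)→(P,Y,right)
state=P head=1 tape=_YY[X]X   (P,X)→(Q,_,right)
state=Q head=2 tape=_YY_[X]   (Q,X)→(P,Y,left)
state=P head=1 tape=_YY[_]Y   (P,_)→(P,Y,right)
state=P head=2 tape=_YYY[Y]   (P,Y)→(R,X,left)
state=R head=1 tape=_YY[Y]X   (R,Y)→(P,_,left)
state=P head=0 tape=_Y[Y]_X   (P,Y)→(R,X,left)
state=R head=-1 tape=_[Y]X_X   (R,Y)→(P,_,left)
state=P head=-2 tape=[_]_X_X   (P,_)→(P,Y,right)
state=P head=-1 tape=Y[_]X_X   (P,_)→(P,Y,right)
state=P head=0 tape=YY[X]_X   (P,X)→(Q,_,right)
state=Q head=1 tape=YY_[_]X   (Q,_)→(R,Y,right)
state=R head=2 tape=YY_Y[X]
The non-blank tape span at halt is YY_YX.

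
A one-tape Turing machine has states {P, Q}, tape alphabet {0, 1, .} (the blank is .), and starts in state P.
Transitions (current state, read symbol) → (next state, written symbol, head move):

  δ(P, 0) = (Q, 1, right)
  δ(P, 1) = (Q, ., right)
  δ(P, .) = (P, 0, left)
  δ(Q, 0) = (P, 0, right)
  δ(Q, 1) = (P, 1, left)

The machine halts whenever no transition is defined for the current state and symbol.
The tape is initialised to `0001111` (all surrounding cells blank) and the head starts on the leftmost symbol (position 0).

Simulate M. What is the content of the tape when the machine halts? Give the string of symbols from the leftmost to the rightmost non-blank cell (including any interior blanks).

state=P head=0 tape=[0]001111.   (P,0)→(Q,1,right)
state=Q head=1 tape=1[0]01111.   (Q,0)→(P,0,right)
state=P head=2 tape=10[0]1111.   (P,0)→(Q,1,right)
state=Q head=3 tape=101[1]111.   (Q,1)→(P,1,left)
state=P head=2 tape=10[1]1111.   (P,1)→(Q,.,right)
state=Q head=3 tape=10.[1]111.   (Q,1)→(P,1,left)
state=P head=2 tape=10[.]1111.   (P,.)→(P,0,left)
state=P head=1 tape=1[0]01111.   (P,0)→(Q,1,right)
state=Q head=2 tape=11[0]1111.   (Q,0)→(P,0,right)
state=P head=3 tape=110[1]111.   (P,1)→(Q,.,right)
state=Q head=4 tape=110.[1]11.   (Q,1)→(P,1,left)
state=P head=3 tape=110[.]111.   (P,.)→(P,0,left)
state=P head=2 tape=11[0]0111.   (P,0)→(Q,1,right)
state=Q head=3 tape=111[0]111.   (Q,0)→(P,0,right)
state=P head=4 tape=1110[1]11.   (P,1)→(Q,.,right)
state=Q head=5 tape=1110.[1]1.   (Q,1)→(P,1,left)
state=P head=4 tape=1110[.]11.   (P,.)→(P,0,left)
state=P head=3 tape=111[0]011.   (P,0)→(Q,1,right)
state=Q head=4 tape=1111[0]11.   (Q,0)→(P,0,right)
state=P head=5 tape=11110[1]1.   (P,1)→(Q,.,right)
state=Q head=6 tape=11110.[1].   (Q,1)→(P,1,left)
state=P head=5 tape=11110[.]1.   (P,.)→(P,0,left)
state=P head=4 tape=1111[0]01.   (P,0)→(Q,1,right)
state=Q head=5 tape=11111[0]1.   (Q,0)→(P,0,right)
state=P head=6 tape=111110[1].   (P,1)→(Q,.,right)
state=Q head=7 tape=111110.[.]
The non-blank tape span at halt is 111110.

111110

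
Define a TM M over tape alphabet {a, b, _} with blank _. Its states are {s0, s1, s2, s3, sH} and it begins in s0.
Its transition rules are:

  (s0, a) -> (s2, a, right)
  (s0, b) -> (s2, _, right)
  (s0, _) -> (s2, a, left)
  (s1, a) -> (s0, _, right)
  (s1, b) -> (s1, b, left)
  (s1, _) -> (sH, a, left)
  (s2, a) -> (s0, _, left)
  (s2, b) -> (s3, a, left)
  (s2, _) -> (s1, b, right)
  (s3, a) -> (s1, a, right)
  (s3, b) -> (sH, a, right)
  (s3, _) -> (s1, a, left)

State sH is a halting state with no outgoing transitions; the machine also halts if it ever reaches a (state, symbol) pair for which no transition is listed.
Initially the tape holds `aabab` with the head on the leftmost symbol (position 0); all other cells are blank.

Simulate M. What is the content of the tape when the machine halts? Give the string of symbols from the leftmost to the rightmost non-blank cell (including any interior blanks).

aaaab

s0 | _[a]abab   read a → write a, move right, go to s2
s2 | _a[a]bab   read a → write _, move left, go to s0
s0 | _[a]_bab   read a → write a, move right, go to s2
s2 | _a[_]bab   read _ → write b, move right, go to s1
s1 | _ab[b]ab   read b → write b, move left, go to s1
s1 | _a[b]bab   read b → write b, move left, go to s1
s1 | _[a]bbab   read a → write _, move right, go to s0
s0 | __[b]bab   read b → write _, move right, go to s2
s2 | ___[b]ab   read b → write a, move left, go to s3
s3 | __[_]aab   read _ → write a, move left, go to s1
s1 | _[_]aaab   read _ → write a, move left, go to sH
sH | [_]aaaab
The non-blank tape span at halt is aaaab.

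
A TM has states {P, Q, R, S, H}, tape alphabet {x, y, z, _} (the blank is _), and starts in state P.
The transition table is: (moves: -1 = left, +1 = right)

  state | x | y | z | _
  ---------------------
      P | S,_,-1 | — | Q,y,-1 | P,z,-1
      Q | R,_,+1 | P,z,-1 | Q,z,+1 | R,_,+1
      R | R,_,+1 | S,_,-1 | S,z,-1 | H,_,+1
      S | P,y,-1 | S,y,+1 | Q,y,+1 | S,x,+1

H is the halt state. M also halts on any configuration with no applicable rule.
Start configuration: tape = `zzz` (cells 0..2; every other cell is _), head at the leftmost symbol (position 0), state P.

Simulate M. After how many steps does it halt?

state=P head=0 tape=_[z]zz___   (P,z)→(Q,y,-1)
state=Q head=-1 tape=[_]yzz___   (Q,_)→(R,_,+1)
state=R head=0 tape=_[y]zz___   (R,y)→(S,_,-1)
state=S head=-1 tape=[_]_zz___   (S,_)→(S,x,+1)
state=S head=0 tape=x[_]zz___   (S,_)→(S,x,+1)
state=S head=1 tape=xx[z]z___   (S,z)→(Q,y,+1)
state=Q head=2 tape=xxy[z]___   (Q,z)→(Q,z,+1)
state=Q head=3 tape=xxyz[_]__   (Q,_)→(R,_,+1)
state=R head=4 tape=xxyz_[_]_   (R,_)→(H,_,+1)
state=H head=5 tape=xxyz__[_]
M halts after 9 transitions.

9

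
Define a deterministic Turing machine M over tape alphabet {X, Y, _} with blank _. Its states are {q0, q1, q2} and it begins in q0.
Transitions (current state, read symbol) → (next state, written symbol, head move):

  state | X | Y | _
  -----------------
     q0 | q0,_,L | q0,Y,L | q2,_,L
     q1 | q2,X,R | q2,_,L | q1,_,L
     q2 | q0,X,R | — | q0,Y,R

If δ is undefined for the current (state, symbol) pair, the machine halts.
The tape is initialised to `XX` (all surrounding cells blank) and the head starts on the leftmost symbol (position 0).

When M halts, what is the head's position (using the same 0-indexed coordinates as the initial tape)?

state=q0 head=0 tape=__[X]X   (q0,X)→(q0,_,L)
state=q0 head=-1 tape=_[_]_X   (q0,_)→(q2,_,L)
state=q2 head=-2 tape=[_]__X   (q2,_)→(q0,Y,R)
state=q0 head=-1 tape=Y[_]_X   (q0,_)→(q2,_,L)
state=q2 head=-2 tape=[Y]__X
At halt the head is at cell -2.

-2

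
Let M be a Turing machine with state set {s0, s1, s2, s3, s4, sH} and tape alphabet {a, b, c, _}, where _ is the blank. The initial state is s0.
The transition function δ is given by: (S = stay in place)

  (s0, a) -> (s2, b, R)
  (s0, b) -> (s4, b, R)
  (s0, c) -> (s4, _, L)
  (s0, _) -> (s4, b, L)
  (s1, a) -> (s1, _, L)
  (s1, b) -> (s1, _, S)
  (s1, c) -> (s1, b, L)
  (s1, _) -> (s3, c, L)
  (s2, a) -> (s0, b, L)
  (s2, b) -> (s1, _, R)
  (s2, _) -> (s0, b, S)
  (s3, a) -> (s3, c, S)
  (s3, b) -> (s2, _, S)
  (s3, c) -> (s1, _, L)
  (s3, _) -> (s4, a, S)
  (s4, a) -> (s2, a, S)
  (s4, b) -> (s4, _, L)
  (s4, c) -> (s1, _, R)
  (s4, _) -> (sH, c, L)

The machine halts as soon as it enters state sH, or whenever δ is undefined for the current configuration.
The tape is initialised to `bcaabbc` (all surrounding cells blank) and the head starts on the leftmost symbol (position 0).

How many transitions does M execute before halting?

state=s0 head=0 tape=__[b]caabbc   (s0,b)→(s4,b,R)
state=s4 head=1 tape=__b[c]aabbc   (s4,c)→(s1,_,R)
state=s1 head=2 tape=__b_[a]abbc   (s1,a)→(s1,_,L)
state=s1 head=1 tape=__b[_]_abbc   (s1,_)→(s3,c,L)
state=s3 head=0 tape=__[b]c_abbc   (s3,b)→(s2,_,S)
state=s2 head=0 tape=__[_]c_abbc   (s2,_)→(s0,b,S)
state=s0 head=0 tape=__[b]c_abbc   (s0,b)→(s4,b,R)
state=s4 head=1 tape=__b[c]_abbc   (s4,c)→(s1,_,R)
state=s1 head=2 tape=__b_[_]abbc   (s1,_)→(s3,c,L)
state=s3 head=1 tape=__b[_]cabbc   (s3,_)→(s4,a,S)
state=s4 head=1 tape=__b[a]cabbc   (s4,a)→(s2,a,S)
state=s2 head=1 tape=__b[a]cabbc   (s2,a)→(s0,b,L)
state=s0 head=0 tape=__[b]bcabbc   (s0,b)→(s4,b,R)
state=s4 head=1 tape=__b[b]cabbc   (s4,b)→(s4,_,L)
state=s4 head=0 tape=__[b]_cabbc   (s4,b)→(s4,_,L)
state=s4 head=-1 tape=_[_]__cabbc   (s4,_)→(sH,c,L)
state=sH head=-2 tape=[_]c__cabbc
M halts after 16 transitions.

16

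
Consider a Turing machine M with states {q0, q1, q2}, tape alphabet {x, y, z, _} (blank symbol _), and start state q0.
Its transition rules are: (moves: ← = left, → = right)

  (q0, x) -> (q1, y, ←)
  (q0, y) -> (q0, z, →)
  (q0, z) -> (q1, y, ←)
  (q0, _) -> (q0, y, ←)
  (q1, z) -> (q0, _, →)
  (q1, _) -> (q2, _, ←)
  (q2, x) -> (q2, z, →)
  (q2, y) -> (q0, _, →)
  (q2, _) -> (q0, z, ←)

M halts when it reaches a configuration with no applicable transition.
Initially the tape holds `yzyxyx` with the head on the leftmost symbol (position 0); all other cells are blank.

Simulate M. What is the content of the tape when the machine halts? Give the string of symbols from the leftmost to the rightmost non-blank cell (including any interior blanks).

z_z_yy

state=q0 head=0 tape=[y]zyxyx_   (q0,y)→(q0,z,→)
state=q0 head=1 tape=z[z]yxyx_   (q0,z)→(q1,y,←)
state=q1 head=0 tape=[z]yyxyx_   (q1,z)→(q0,_,→)
state=q0 head=1 tape=_[y]yxyx_   (q0,y)→(q0,z,→)
state=q0 head=2 tape=_z[y]xyx_   (q0,y)→(q0,z,→)
state=q0 head=3 tape=_zz[x]yx_   (q0,x)→(q1,y,←)
state=q1 head=2 tape=_z[z]yyx_   (q1,z)→(q0,_,→)
state=q0 head=3 tape=_z_[y]yx_   (q0,y)→(q0,z,→)
state=q0 head=4 tape=_z_z[y]x_   (q0,y)→(q0,z,→)
state=q0 head=5 tape=_z_zz[x]_   (q0,x)→(q1,y,←)
state=q1 head=4 tape=_z_z[z]y_   (q1,z)→(q0,_,→)
state=q0 head=5 tape=_z_z_[y]_   (q0,y)→(q0,z,→)
state=q0 head=6 tape=_z_z_z[_]   (q0,_)→(q0,y,←)
state=q0 head=5 tape=_z_z_[z]y   (q0,z)→(q1,y,←)
state=q1 head=4 tape=_z_z[_]yy   (q1,_)→(q2,_,←)
state=q2 head=3 tape=_z_[z]_yy
The non-blank tape span at halt is z_z_yy.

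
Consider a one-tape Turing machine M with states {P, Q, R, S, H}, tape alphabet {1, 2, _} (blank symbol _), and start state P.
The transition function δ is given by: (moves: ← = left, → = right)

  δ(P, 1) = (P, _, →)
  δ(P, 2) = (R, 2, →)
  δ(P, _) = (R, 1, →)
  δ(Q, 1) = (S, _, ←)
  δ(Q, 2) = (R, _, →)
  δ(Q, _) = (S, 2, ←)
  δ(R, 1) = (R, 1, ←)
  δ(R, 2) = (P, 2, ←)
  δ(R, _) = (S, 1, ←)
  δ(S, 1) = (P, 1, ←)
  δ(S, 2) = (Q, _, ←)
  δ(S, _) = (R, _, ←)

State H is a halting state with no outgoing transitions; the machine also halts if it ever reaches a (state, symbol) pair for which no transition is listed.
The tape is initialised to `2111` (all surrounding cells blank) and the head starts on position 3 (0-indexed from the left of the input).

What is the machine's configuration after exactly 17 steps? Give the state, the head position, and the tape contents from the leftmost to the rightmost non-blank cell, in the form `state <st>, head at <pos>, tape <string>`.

state=P head=3 tape=_211[1]__   (P,1)→(P,_,→)
state=P head=4 tape=_211_[_]_   (P,_)→(R,1,→)
state=R head=5 tape=_211_1[_]   (R,_)→(S,1,←)
state=S head=4 tape=_211_[1]1   (S,1)→(P,1,←)
state=P head=3 tape=_211[_]11   (P,_)→(R,1,→)
state=R head=4 tape=_2111[1]1   (R,1)→(R,1,←)
state=R head=3 tape=_211[1]11   (R,1)→(R,1,←)
state=R head=2 tape=_21[1]111   (R,1)→(R,1,←)
state=R head=1 tape=_2[1]1111   (R,1)→(R,1,←)
state=R head=0 tape=_[2]11111   (R,2)→(P,2,←)
state=P head=-1 tape=[_]211111   (P,_)→(R,1,→)
state=R head=0 tape=1[2]11111   (R,2)→(P,2,←)
state=P head=-1 tape=[1]211111   (P,1)→(P,_,→)
state=P head=0 tape=_[2]11111   (P,2)→(R,2,→)
state=R head=1 tape=_2[1]1111   (R,1)→(R,1,←)
state=R head=0 tape=_[2]11111   (R,2)→(P,2,←)
state=P head=-1 tape=[_]211111   (P,_)→(R,1,→)
state=R head=0 tape=1[2]11111
After 17 steps: state R, head at 0, tape 1211111.

state R, head at 0, tape 1211111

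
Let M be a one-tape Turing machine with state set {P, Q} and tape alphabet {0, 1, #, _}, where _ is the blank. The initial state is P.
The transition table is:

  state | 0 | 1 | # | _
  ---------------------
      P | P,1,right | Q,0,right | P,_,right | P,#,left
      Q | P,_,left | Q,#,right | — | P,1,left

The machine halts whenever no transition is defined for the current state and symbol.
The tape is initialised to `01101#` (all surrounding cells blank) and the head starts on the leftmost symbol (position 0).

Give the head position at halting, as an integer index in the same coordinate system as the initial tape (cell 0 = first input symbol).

5

P | [0]1101#   read 0 → write 1, move right, go to P
P | 1[1]101#   read 1 → write 0, move right, go to Q
Q | 10[1]01#   read 1 → write #, move right, go to Q
Q | 10#[0]1#   read 0 → write _, move left, go to P
P | 10[#]_1#   read # → write _, move right, go to P
P | 10_[_]1#   read _ → write #, move left, go to P
P | 10[_]#1#   read _ → write #, move left, go to P
P | 1[0]##1#   read 0 → write 1, move right, go to P
P | 11[#]#1#   read # → write _, move right, go to P
P | 11_[#]1#   read # → write _, move right, go to P
P | 11__[1]#   read 1 → write 0, move right, go to Q
Q | 11__0[#]
At halt the head is at cell 5.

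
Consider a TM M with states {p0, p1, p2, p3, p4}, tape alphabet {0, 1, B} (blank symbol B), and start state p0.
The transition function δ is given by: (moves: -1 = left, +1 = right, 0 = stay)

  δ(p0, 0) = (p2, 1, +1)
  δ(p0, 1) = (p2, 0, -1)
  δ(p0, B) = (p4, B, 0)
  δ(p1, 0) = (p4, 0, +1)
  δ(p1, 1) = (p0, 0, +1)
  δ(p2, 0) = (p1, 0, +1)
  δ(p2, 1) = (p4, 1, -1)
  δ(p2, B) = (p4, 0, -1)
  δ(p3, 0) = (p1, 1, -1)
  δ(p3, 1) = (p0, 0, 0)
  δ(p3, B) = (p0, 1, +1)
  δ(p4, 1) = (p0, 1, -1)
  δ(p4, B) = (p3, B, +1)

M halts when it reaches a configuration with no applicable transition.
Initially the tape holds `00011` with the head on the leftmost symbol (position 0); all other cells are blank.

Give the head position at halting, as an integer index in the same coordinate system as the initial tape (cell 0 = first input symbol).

state=p0 head=0 tape=BB[0]0011   (p0,0)→(p2,1,+1)
state=p2 head=1 tape=BB1[0]011   (p2,0)→(p1,0,+1)
state=p1 head=2 tape=BB10[0]11   (p1,0)→(p4,0,+1)
state=p4 head=3 tape=BB100[1]1   (p4,1)→(p0,1,-1)
state=p0 head=2 tape=BB10[0]11   (p0,0)→(p2,1,+1)
state=p2 head=3 tape=BB101[1]1   (p2,1)→(p4,1,-1)
state=p4 head=2 tape=BB10[1]11   (p4,1)→(p0,1,-1)
state=p0 head=1 tape=BB1[0]111   (p0,0)→(p2,1,+1)
state=p2 head=2 tape=BB11[1]11   (p2,1)→(p4,1,-1)
state=p4 head=1 tape=BB1[1]111   (p4,1)→(p0,1,-1)
state=p0 head=0 tape=BB[1]1111   (p0,1)→(p2,0,-1)
state=p2 head=-1 tape=B[B]01111   (p2,B)→(p4,0,-1)
state=p4 head=-2 tape=[B]001111   (p4,B)→(p3,B,+1)
state=p3 head=-1 tape=B[0]01111   (p3,0)→(p1,1,-1)
state=p1 head=-2 tape=[B]101111
At halt the head is at cell -2.

-2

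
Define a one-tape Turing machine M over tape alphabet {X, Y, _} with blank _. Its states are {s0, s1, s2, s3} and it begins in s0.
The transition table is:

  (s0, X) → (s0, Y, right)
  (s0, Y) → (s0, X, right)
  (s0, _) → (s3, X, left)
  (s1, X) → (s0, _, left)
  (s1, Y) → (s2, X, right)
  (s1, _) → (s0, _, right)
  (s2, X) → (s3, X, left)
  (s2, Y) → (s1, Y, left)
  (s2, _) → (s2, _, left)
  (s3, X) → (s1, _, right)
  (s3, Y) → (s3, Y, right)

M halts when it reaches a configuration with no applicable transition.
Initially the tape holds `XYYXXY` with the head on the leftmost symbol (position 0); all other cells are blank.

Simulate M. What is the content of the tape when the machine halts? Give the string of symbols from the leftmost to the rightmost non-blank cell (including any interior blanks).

state=s0 head=0 tape=[X]YYXXY__   (s0,X)→(s0,Y,right)
state=s0 head=1 tape=Y[Y]YXXY__   (s0,Y)→(s0,X,right)
state=s0 head=2 tape=YX[Y]XXY__   (s0,Y)→(s0,X,right)
state=s0 head=3 tape=YXX[X]XY__   (s0,X)→(s0,Y,right)
state=s0 head=4 tape=YXXY[X]Y__   (s0,X)→(s0,Y,right)
state=s0 head=5 tape=YXXYY[Y]__   (s0,Y)→(s0,X,right)
state=s0 head=6 tape=YXXYYX[_]_   (s0,_)→(s3,X,left)
state=s3 head=5 tape=YXXYY[X]X_   (s3,X)→(s1,_,right)
state=s1 head=6 tape=YXXYY_[X]_   (s1,X)→(s0,_,left)
state=s0 head=5 tape=YXXYY[_]__   (s0,_)→(s3,X,left)
state=s3 head=4 tape=YXXY[Y]X__   (s3,Y)→(s3,Y,right)
state=s3 head=5 tape=YXXYY[X]__   (s3,X)→(s1,_,right)
state=s1 head=6 tape=YXXYY_[_]_   (s1,_)→(s0,_,right)
state=s0 head=7 tape=YXXYY__[_]   (s0,_)→(s3,X,left)
state=s3 head=6 tape=YXXYY_[_]X
The non-blank tape span at halt is YXXYY__X.

YXXYY__X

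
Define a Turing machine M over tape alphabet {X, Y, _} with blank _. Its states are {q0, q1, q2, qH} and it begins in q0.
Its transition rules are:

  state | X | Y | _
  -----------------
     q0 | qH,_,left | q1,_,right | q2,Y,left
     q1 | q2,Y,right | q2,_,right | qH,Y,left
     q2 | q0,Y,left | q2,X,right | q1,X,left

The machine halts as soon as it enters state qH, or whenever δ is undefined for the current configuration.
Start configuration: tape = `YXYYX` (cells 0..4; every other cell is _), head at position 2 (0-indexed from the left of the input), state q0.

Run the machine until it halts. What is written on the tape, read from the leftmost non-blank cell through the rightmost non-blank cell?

q0 | YX[Y]YX__   read Y → write _, move right, go to q1
q1 | YX_[Y]X__   read Y → write _, move right, go to q2
q2 | YX__[X]__   read X → write Y, move left, go to q0
q0 | YX_[_]Y__   read _ → write Y, move left, go to q2
q2 | YX[_]YY__   read _ → write X, move left, go to q1
q1 | Y[X]XYY__   read X → write Y, move right, go to q2
q2 | YY[X]YY__   read X → write Y, move left, go to q0
q0 | Y[Y]YYY__   read Y → write _, move right, go to q1
q1 | Y_[Y]YY__   read Y → write _, move right, go to q2
q2 | Y__[Y]Y__   read Y → write X, move right, go to q2
q2 | Y__X[Y]__   read Y → write X, move right, go to q2
q2 | Y__XX[_]_   read _ → write X, move left, go to q1
q1 | Y__X[X]X_   read X → write Y, move right, go to q2
q2 | Y__XY[X]_   read X → write Y, move left, go to q0
q0 | Y__X[Y]Y_   read Y → write _, move right, go to q1
q1 | Y__X_[Y]_   read Y → write _, move right, go to q2
q2 | Y__X__[_]   read _ → write X, move left, go to q1
q1 | Y__X_[_]X   read _ → write Y, move left, go to qH
qH | Y__X[_]YX
The non-blank tape span at halt is Y__X_YX.

Y__X_YX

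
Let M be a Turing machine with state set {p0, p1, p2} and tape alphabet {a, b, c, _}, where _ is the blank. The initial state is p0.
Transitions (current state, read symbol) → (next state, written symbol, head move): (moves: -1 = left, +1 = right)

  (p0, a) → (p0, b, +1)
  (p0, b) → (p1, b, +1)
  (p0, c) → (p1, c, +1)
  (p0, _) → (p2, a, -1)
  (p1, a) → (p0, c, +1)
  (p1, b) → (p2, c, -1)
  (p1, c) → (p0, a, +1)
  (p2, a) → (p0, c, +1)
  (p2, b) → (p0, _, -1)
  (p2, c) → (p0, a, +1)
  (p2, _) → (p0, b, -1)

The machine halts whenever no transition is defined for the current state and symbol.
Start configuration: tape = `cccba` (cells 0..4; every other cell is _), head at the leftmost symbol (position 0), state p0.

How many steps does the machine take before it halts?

16

state=p0 head=0 tape=[c]ccba__   (p0,c)→(p1,c,+1)
state=p1 head=1 tape=c[c]cba__   (p1,c)→(p0,a,+1)
state=p0 head=2 tape=ca[c]ba__   (p0,c)→(p1,c,+1)
state=p1 head=3 tape=cac[b]a__   (p1,b)→(p2,c,-1)
state=p2 head=2 tape=ca[c]ca__   (p2,c)→(p0,a,+1)
state=p0 head=3 tape=caa[c]a__   (p0,c)→(p1,c,+1)
state=p1 head=4 tape=caac[a]__   (p1,a)→(p0,c,+1)
state=p0 head=5 tape=caacc[_]_   (p0,_)→(p2,a,-1)
state=p2 head=4 tape=caac[c]a_   (p2,c)→(p0,a,+1)
state=p0 head=5 tape=caaca[a]_   (p0,a)→(p0,b,+1)
state=p0 head=6 tape=caacab[_]   (p0,_)→(p2,a,-1)
state=p2 head=5 tape=caaca[b]a   (p2,b)→(p0,_,-1)
state=p0 head=4 tape=caac[a]_a   (p0,a)→(p0,b,+1)
state=p0 head=5 tape=caacb[_]a   (p0,_)→(p2,a,-1)
state=p2 head=4 tape=caac[b]aa   (p2,b)→(p0,_,-1)
state=p0 head=3 tape=caa[c]_aa   (p0,c)→(p1,c,+1)
state=p1 head=4 tape=caac[_]aa
M halts after 16 transitions.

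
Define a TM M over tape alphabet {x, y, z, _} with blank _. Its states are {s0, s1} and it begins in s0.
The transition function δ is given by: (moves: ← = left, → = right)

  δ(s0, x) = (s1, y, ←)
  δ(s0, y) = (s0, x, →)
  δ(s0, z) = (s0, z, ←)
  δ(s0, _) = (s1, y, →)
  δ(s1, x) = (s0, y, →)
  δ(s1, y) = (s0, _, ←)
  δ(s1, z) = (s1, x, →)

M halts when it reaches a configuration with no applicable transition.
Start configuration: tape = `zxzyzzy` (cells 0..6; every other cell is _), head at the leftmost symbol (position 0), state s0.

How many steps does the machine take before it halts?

29

s0 | _[z]xzyzzy   read z → write z, move ←, go to s0
s0 | [_]zxzyzzy   read _ → write y, move →, go to s1
s1 | y[z]xzyzzy   read z → write x, move →, go to s1
s1 | yx[x]zyzzy   read x → write y, move →, go to s0
s0 | yxy[z]yzzy   read z → write z, move ←, go to s0
s0 | yx[y]zyzzy   read y → write x, move →, go to s0
s0 | yxx[z]yzzy   read z → write z, move ←, go to s0
s0 | yx[x]zyzzy   read x → write y, move ←, go to s1
s1 | y[x]yzyzzy   read x → write y, move →, go to s0
s0 | yy[y]zyzzy   read y → write x, move →, go to s0
s0 | yyx[z]yzzy   read z → write z, move ←, go to s0
s0 | yy[x]zyzzy   read x → write y, move ←, go to s1
s1 | y[y]yzyzzy   read y → write _, move ←, go to s0
s0 | [y]_yzyzzy   read y → write x, move →, go to s0
s0 | x[_]yzyzzy   read _ → write y, move →, go to s1
s1 | xy[y]zyzzy   read y → write _, move ←, go to s0
s0 | x[y]_zyzzy   read y → write x, move →, go to s0
s0 | xx[_]zyzzy   read _ → write y, move →, go to s1
s1 | xxy[z]yzzy   read z → write x, move →, go to s1
s1 | xxyx[y]zzy   read y → write _, move ←, go to s0
s0 | xxy[x]_zzy   read x → write y, move ←, go to s1
s1 | xx[y]y_zzy   read y → write _, move ←, go to s0
s0 | x[x]_y_zzy   read x → write y, move ←, go to s1
s1 | [x]y_y_zzy   read x → write y, move →, go to s0
s0 | y[y]_y_zzy   read y → write x, move →, go to s0
s0 | yx[_]y_zzy   read _ → write y, move →, go to s1
s1 | yxy[y]_zzy   read y → write _, move ←, go to s0
s0 | yx[y]__zzy   read y → write x, move →, go to s0
s0 | yxx[_]_zzy   read _ → write y, move →, go to s1
s1 | yxxy[_]zzy
M halts after 29 transitions.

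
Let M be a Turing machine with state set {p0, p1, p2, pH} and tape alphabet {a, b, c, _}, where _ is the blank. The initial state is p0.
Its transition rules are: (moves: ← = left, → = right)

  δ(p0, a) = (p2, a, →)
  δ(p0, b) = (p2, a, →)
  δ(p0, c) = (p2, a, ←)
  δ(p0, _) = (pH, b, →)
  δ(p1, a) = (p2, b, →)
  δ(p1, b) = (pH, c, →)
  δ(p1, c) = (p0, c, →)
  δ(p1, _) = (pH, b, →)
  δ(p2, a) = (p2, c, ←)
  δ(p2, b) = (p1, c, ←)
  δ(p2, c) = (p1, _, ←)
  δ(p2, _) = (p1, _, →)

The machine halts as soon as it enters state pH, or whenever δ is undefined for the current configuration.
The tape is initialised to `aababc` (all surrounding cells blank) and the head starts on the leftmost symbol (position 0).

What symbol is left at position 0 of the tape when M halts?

_

state=p0 head=0 tape=_[a]ababc   (p0,a)→(p2,a,→)
state=p2 head=1 tape=_a[a]babc   (p2,a)→(p2,c,←)
state=p2 head=0 tape=_[a]cbabc   (p2,a)→(p2,c,←)
state=p2 head=-1 tape=[_]ccbabc   (p2,_)→(p1,_,→)
state=p1 head=0 tape=_[c]cbabc   (p1,c)→(p0,c,→)
state=p0 head=1 tape=_c[c]babc   (p0,c)→(p2,a,←)
state=p2 head=0 tape=_[c]ababc   (p2,c)→(p1,_,←)
state=p1 head=-1 tape=[_]_ababc   (p1,_)→(pH,b,→)
state=pH head=0 tape=b[_]ababc
Cell 0 holds _ when M halts.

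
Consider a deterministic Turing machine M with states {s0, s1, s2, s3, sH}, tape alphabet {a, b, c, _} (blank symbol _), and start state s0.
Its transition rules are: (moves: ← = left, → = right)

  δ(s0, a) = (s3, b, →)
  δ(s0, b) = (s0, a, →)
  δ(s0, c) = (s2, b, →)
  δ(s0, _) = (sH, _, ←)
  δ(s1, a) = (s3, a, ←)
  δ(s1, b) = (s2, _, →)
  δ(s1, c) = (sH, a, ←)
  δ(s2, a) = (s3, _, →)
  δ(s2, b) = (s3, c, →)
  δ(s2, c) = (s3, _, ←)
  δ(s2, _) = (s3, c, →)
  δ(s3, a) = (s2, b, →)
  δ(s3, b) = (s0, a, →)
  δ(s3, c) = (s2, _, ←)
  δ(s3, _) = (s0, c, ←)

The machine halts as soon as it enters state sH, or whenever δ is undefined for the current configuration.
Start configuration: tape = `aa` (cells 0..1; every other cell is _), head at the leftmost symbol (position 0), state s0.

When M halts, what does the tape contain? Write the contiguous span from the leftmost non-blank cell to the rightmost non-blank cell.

state=s0 head=0 tape=[a]a__   (s0,a)→(s3,b,→)
state=s3 head=1 tape=b[a]__   (s3,a)→(s2,b,→)
state=s2 head=2 tape=bb[_]_   (s2,_)→(s3,c,→)
state=s3 head=3 tape=bbc[_]   (s3,_)→(s0,c,←)
state=s0 head=2 tape=bb[c]c   (s0,c)→(s2,b,→)
state=s2 head=3 tape=bbb[c]   (s2,c)→(s3,_,←)
state=s3 head=2 tape=bb[b]_   (s3,b)→(s0,a,→)
state=s0 head=3 tape=bba[_]   (s0,_)→(sH,_,←)
state=sH head=2 tape=bb[a]_
The non-blank tape span at halt is bba.

bba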